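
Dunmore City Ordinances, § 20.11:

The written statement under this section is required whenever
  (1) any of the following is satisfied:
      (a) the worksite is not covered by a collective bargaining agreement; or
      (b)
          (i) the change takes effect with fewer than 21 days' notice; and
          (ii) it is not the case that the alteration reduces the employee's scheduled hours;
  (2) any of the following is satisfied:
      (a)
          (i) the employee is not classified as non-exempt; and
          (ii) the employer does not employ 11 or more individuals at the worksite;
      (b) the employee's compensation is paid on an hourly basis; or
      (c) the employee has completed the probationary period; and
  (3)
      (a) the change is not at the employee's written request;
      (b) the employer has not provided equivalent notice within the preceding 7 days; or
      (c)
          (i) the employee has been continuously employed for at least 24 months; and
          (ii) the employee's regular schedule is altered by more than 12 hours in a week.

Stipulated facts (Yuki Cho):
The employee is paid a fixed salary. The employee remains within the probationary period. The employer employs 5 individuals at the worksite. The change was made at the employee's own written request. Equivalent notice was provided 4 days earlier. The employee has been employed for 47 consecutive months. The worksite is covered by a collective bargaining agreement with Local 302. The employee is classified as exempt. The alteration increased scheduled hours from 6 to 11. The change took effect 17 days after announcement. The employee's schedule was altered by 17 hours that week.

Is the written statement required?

(a) no CBA — not met.
(i) < 21 days' notice — satisfied.
(ii) not (hours reduced) — holds.
(b) = T AND T = true.
(1) = F OR T = true.
(i) not (non-exempt) — satisfied.
(ii) not (≥ 11 at site) — satisfied.
(a) = T AND T = true.
(b) hourly-paid — not satisfied.
(c) past probation — not satisfied.
(2): T OR F OR F → true.
(a) not employee-requested — not met.
(b) no recent notice — not met.
(i) tenure ≥ 24 mo. — satisfied.
(ii) schedule shift > 12h — satisfied.
So (c) is satisfied (T AND T).
So (3) is satisfied (F OR F OR T).
Overall: T AND T AND T → true.

Yes — required.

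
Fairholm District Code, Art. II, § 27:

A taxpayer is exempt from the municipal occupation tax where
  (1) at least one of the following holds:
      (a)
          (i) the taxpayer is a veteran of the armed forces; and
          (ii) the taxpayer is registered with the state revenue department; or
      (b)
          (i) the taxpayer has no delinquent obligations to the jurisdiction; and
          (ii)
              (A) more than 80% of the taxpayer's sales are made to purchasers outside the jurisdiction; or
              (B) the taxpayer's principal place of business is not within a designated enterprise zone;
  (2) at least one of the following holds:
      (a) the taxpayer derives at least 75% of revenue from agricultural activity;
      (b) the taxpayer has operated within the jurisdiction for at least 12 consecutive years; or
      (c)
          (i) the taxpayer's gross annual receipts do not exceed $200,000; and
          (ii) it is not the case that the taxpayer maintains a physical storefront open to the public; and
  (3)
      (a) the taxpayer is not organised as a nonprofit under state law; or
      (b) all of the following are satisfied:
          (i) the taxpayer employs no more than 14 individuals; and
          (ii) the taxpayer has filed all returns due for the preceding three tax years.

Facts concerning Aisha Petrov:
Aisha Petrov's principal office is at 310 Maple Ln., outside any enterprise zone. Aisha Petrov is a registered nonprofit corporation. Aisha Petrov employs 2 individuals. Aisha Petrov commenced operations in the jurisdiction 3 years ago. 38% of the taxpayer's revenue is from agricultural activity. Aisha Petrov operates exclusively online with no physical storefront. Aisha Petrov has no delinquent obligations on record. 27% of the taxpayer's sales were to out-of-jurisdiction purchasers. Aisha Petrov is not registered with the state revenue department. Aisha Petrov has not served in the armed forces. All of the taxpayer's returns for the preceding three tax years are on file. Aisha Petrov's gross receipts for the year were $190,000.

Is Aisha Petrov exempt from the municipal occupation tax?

(i) veteran — not satisfied.
(ii) state-registered — not satisfied.
(a) = F AND F = false.
(i) no delinquency — met.
(A) >80% out-of-jur. sales — fails.
(B) not (in enterprise zone) — satisfied.
So (ii) is satisfied (F OR T).
(b) = T AND T = true.
(1): F OR T → true.
(a) ≥75% agricultural — fails.
(b) ≥ 12 yrs in jurisdiction — not satisfied.
(i) receipts ≤ $200,000 — satisfied.
(ii) not (has storefront) — met.
(c): T AND T → true.
(2) = F OR F OR T = true.
(a) not (nonprofit) — not satisfied.
(i) ≤ 14 employees — met.
(ii) returns current — holds.
(b): T AND T → true.
(3) = F OR T = true.
Overall: T AND T AND T → true.

Yes — exempt.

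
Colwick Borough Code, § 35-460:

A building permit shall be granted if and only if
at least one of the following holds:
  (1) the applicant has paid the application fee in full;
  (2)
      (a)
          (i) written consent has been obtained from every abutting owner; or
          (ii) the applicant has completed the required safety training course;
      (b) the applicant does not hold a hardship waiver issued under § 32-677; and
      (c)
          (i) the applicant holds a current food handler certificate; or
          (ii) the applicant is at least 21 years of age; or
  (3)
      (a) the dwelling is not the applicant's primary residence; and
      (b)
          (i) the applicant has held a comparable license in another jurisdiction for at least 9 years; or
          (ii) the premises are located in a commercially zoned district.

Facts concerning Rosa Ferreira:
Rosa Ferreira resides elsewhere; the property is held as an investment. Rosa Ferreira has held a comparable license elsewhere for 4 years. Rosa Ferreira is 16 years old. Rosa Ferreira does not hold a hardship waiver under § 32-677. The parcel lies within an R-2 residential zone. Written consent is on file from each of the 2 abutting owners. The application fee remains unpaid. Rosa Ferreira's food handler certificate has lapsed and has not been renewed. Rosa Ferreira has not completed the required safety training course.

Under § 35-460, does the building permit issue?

(1) fee paid — not met.
(i) all abutters consent — satisfied.
(ii) safety training — not satisfied.
(a): T OR F → true.
(b) not (hardship waiver) — satisfied.
(i) food handler cert. — not met.
(ii) age ≥ 21 — not satisfied.
(c) = F OR F = false.
(2) = T AND T AND F = false.
(a) not (primary residence) — satisfied.
(i) prior license ≥ 9 yr — not satisfied.
(ii) commercially zoned — fails.
So (b) is not satisfied (F OR F).
So (3) is not satisfied (T AND F).
Overall = F OR F OR F = false.

No — denied.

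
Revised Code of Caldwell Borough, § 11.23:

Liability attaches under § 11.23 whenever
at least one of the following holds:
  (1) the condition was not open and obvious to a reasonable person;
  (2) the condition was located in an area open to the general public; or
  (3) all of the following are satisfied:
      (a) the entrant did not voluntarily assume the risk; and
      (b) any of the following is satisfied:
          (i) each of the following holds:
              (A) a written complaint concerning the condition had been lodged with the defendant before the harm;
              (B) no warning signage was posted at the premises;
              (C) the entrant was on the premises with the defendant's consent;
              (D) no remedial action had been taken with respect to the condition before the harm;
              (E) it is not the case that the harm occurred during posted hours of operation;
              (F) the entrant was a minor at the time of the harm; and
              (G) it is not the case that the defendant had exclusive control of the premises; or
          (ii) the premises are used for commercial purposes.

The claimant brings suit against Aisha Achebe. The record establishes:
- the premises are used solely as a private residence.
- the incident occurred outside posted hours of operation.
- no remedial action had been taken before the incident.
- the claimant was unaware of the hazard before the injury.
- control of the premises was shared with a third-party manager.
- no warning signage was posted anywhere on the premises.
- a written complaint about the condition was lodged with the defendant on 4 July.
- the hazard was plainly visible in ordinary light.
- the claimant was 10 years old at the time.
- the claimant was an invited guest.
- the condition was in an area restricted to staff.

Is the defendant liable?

Yes — liable.

(1) not open/obvious — fails.
(2) public area — fails.
(a) no assumed risk — holds.
(A) complaint lodged — holds.
(B) no signage posted — met.
(C) consent to enter — met.
(D) no remedial action — met.
(E) not (during posted hours) — satisfied.
(F) entrant a minor — holds.
(G) not (exclusive control) — satisfied.
So (i) is satisfied (T AND T AND T AND T AND T AND T AND T).
(ii) commercial use — not met.
So (b) is satisfied (T OR F).
So (3) is satisfied (T AND T).
Overall: F OR F OR T → true.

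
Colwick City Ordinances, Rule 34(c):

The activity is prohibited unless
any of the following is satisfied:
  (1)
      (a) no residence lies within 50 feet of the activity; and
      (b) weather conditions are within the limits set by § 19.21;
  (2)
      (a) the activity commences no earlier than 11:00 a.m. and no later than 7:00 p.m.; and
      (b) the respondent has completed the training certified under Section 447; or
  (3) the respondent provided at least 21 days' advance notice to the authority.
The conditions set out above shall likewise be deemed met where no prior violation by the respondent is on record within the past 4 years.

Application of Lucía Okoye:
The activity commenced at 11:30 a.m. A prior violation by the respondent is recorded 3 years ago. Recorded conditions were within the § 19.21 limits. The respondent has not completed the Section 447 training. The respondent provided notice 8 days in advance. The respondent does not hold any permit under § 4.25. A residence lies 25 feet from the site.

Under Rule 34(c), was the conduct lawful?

(a) no residence in 50 ft — not satisfied.
(b) weather ok — holds.
(1): F AND T → false.
(a) start within hours — satisfied.
(b) training certified — not satisfied.
(2) = T AND F = false.
(3) ≥21 days' notice — not met.
Overall: F OR F OR F → false.
Exception (no prior violation) — not satisfied.
Result: main false OR exception false → false.

No — unlawful.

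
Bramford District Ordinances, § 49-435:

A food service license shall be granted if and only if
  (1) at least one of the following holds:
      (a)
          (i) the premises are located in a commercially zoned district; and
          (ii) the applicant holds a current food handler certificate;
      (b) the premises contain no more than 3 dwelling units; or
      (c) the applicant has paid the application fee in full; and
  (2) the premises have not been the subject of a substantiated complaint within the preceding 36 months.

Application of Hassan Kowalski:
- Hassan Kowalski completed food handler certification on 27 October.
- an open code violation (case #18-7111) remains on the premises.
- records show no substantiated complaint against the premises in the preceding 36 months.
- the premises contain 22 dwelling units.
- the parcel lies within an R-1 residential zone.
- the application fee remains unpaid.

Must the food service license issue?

(i) commercially zoned — fails.
(ii) food handler cert. — met.
(a): F AND T → false.
(b) ≤ 3 units — fails.
(c) fee paid — fails.
(1): F OR F OR F → false.
(2) no complaint in 36 mo. — holds.
Overall = F AND T = false.

No — denied.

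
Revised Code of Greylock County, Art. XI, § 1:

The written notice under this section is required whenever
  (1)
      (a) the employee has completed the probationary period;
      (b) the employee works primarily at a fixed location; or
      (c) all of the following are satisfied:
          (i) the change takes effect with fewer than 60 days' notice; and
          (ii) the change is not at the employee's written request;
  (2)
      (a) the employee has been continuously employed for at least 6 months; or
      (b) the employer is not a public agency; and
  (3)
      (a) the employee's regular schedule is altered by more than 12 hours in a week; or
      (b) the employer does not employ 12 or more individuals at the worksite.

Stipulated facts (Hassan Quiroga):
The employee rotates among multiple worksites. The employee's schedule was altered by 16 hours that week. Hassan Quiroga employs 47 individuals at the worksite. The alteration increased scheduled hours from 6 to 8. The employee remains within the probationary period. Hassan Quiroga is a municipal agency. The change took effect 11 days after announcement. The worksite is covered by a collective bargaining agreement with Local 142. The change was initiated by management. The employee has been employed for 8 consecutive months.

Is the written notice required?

(a) past probation — not satisfied.
(b) fixed location — fails.
(i) < 60 days' notice — satisfied.
(ii) not employee-requested — met.
So (c) is satisfied (T AND T).
(1) = F OR F OR T = true.
(a) tenure ≥ 6 mo. — holds.
(b) not (public agency) — not met.
(2) = T OR F = true.
(a) schedule shift > 12h — met.
(b) not (≥ 12 at site) — fails.
(3) = T OR F = true.
Overall = T AND T AND T = true.

Yes — required.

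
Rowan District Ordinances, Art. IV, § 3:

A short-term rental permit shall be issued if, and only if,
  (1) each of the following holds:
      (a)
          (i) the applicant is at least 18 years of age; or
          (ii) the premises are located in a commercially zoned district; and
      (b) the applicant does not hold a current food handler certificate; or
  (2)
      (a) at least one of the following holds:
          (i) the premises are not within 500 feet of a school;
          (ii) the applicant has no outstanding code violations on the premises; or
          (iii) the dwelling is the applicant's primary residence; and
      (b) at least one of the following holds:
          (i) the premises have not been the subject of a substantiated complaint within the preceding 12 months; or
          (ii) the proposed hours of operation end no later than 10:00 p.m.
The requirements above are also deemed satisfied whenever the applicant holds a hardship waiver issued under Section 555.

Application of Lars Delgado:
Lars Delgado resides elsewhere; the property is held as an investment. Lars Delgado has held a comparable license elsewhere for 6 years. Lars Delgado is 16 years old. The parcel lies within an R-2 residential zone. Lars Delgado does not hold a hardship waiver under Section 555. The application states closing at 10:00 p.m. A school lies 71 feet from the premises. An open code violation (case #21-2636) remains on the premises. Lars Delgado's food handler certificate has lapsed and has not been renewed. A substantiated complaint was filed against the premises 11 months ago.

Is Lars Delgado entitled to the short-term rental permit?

(i) age ≥ 18 — fails.
(ii) commercially zoned — fails.
So (a) is not satisfied (F OR F).
(b) not (food handler cert.) — satisfied.
(1): F AND T → false.
(i) ≥500 ft from school — not satisfied.
(ii) no code violations — not met.
(iii) primary residence — fails.
(a): F OR F OR F → false.
(i) no complaint in 12 mo. — fails.
(ii) closes by 10 p.m. — met.
(b): F OR T → true.
(2): F AND T → false.
Overall = F OR F = false.
Exception (hardship waiver) — not satisfied.
Result: main false OR exception false → false.

No — denied.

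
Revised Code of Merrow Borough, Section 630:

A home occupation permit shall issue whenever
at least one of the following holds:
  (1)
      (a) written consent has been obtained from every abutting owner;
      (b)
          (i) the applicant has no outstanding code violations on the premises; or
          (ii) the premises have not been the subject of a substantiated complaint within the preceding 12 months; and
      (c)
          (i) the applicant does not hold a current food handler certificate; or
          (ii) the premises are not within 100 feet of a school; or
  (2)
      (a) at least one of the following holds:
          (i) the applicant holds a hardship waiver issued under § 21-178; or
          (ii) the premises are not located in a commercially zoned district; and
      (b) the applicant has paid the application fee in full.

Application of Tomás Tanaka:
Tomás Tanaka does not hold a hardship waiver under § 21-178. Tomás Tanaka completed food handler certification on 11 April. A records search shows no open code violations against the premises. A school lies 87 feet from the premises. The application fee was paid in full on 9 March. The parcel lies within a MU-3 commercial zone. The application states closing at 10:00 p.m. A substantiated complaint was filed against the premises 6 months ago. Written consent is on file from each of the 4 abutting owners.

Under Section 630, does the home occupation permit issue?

(a) all abutters consent — met.
(i) no code violations — holds.
(ii) no complaint in 12 mo. — fails.
So (b) is satisfied (T OR F).
(i) not (food handler cert.) — fails.
(ii) ≥100 ft from school — not satisfied.
(c): F OR F → false.
So (1) is not satisfied (T AND T AND F).
(i) hardship waiver — not met.
(ii) not (commercially zoned) — not met.
So (a) is not satisfied (F OR F).
(b) fee paid — satisfied.
So (2) is not satisfied (F AND T).
Overall: F OR F → false.

No — denied.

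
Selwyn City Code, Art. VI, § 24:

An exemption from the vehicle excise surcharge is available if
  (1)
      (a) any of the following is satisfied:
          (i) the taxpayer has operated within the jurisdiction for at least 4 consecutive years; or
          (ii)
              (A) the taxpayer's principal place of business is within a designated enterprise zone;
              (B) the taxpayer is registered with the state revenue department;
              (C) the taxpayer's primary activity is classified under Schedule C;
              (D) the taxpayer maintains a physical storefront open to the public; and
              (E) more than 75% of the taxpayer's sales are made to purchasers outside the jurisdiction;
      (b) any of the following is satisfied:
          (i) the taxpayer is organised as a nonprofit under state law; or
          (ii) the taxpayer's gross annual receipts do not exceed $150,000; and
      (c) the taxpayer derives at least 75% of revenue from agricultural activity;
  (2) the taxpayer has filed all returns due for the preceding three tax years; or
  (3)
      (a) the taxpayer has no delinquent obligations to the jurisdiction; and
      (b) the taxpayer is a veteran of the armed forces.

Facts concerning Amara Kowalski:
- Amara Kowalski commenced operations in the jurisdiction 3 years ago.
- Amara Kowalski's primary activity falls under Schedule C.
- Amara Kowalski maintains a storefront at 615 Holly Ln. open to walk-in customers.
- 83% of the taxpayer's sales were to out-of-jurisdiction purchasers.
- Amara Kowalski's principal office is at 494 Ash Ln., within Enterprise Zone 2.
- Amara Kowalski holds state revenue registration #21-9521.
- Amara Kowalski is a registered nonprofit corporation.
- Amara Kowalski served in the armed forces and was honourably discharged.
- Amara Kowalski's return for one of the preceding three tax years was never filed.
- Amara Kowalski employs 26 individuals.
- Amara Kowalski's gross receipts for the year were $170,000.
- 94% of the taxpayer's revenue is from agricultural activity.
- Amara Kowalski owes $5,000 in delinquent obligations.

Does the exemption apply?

Yes — exempt.

(i) ≥ 4 yrs in jurisdiction — not met.
(A) in enterprise zone — holds.
(B) state-registered — holds.
(C) Schedule C activity — holds.
(D) has storefront — met.
(E) >75% out-of-jur. sales — satisfied.
(ii) = T AND T AND T AND T AND T = true.
So (a) is satisfied (F OR T).
(i) nonprofit — satisfied.
(ii) receipts ≤ $150,000 — not satisfied.
(b): T OR F → true.
(c) ≥75% agricultural — holds.
(1): T AND T AND T → true.
(2) returns current — not satisfied.
(a) no delinquency — fails.
(b) veteran — holds.
(3) = F AND T = false.
So Overall is satisfied (T OR F OR F).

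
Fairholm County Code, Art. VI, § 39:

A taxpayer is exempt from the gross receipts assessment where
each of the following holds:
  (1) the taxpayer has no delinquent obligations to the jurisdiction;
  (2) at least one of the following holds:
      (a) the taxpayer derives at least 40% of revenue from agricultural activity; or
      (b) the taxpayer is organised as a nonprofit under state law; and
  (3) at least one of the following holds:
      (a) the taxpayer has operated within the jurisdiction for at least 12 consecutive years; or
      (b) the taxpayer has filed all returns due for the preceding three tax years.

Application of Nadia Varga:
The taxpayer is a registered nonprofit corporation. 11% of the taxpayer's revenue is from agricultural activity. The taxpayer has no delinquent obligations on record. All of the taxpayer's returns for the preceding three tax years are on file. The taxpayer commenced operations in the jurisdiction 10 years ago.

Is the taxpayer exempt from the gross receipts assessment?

Yes — exempt.

(1) no delinquency — holds.
(a) ≥40% agricultural — not met.
(b) nonprofit — satisfied.
(2) = F OR T = true.
(a) ≥ 12 yrs in jurisdiction — not met.
(b) returns current — holds.
So (3) is satisfied (F OR T).
Overall = T AND T AND T = true.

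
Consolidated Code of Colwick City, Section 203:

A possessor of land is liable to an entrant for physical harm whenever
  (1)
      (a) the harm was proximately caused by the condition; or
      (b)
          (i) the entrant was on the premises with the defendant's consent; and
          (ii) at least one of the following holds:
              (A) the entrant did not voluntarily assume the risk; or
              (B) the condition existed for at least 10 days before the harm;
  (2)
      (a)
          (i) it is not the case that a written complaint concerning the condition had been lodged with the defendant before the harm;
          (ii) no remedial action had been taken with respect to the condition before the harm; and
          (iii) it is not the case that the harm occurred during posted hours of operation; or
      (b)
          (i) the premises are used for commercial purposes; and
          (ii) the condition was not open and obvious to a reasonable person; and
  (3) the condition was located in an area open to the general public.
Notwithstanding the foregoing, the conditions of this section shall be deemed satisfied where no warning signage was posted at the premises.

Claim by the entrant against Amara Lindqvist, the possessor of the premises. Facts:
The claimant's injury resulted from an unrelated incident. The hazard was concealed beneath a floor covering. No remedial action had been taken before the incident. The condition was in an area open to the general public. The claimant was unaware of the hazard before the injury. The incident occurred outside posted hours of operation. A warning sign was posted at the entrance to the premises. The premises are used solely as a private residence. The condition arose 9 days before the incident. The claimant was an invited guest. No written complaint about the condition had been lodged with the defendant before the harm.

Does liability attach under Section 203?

(a) proximate cause — not met.
(i) consent to enter — met.
(A) no assumed risk — satisfied.
(B) condition ≥10 days old — fails.
So (ii) is satisfied (T OR F).
(b): T AND T → true.
(1) = F OR T = true.
(i) not (complaint lodged) — satisfied.
(ii) no remedial action — holds.
(iii) not (during posted hours) — holds.
So (a) is satisfied (T AND T AND T).
(i) commercial use — fails.
(ii) not open/obvious — satisfied.
So (b) is not satisfied (F AND T).
So (2) is satisfied (T OR F).
(3) public area — satisfied.
Overall = T AND T AND T = true.
Exception (no signage posted) — not satisfied.
Result: main true OR exception false → true.

Yes — liable.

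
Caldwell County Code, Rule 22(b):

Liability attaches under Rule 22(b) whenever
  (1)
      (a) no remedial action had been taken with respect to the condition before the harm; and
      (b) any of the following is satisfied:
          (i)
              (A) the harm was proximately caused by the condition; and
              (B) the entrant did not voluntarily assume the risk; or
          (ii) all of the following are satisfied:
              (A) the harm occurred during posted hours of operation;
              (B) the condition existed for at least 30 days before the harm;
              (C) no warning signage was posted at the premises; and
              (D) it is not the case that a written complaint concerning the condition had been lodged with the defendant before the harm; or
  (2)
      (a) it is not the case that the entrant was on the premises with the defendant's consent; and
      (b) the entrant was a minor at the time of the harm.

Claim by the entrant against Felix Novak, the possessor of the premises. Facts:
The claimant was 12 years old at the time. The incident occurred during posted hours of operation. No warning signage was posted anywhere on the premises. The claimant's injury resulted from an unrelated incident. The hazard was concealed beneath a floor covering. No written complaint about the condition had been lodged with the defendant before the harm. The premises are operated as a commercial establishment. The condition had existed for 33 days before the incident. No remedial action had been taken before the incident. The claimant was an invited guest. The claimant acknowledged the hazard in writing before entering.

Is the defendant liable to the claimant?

(a) no remedial action — met.
(A) proximate cause — fails.
(B) no assumed risk — fails.
(i): F AND F → false.
(A) during posted hours — satisfied.
(B) condition ≥30 days old — met.
(C) no signage posted — holds.
(D) not (complaint lodged) — holds.
So (ii) is satisfied (T AND T AND T AND T).
(b): F OR T → true.
(1): T AND T → true.
(a) not (consent to enter) — not satisfied.
(b) entrant a minor — satisfied.
So (2) is not satisfied (F AND T).
Overall = T OR F = true.

Yes — liable.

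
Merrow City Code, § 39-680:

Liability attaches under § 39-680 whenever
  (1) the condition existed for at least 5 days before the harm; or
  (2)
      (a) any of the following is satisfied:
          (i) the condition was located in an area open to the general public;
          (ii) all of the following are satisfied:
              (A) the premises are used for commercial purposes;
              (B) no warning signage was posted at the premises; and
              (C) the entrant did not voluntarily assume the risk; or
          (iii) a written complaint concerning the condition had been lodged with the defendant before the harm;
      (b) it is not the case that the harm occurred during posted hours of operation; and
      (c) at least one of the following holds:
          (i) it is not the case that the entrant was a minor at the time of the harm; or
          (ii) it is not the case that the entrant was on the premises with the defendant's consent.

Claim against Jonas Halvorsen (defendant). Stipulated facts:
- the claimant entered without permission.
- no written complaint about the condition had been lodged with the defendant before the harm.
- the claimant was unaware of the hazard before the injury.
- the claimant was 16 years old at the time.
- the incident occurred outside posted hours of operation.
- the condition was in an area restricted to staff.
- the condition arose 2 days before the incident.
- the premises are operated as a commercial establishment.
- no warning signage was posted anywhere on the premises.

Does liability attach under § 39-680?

Yes — liable.

(1) condition ≥5 days old — fails.
(i) public area — fails.
(A) commercial use — met.
(B) no signage posted — met.
(C) no assumed risk — holds.
So (ii) is satisfied (T AND T AND T).
(iii) complaint lodged — not satisfied.
(a) = F OR T OR F = true.
(b) not (during posted hours) — met.
(i) not (entrant a minor) — fails.
(ii) not (consent to enter) — satisfied.
(c): F OR T → true.
So (2) is satisfied (T AND T AND T).
Overall: F OR T → true.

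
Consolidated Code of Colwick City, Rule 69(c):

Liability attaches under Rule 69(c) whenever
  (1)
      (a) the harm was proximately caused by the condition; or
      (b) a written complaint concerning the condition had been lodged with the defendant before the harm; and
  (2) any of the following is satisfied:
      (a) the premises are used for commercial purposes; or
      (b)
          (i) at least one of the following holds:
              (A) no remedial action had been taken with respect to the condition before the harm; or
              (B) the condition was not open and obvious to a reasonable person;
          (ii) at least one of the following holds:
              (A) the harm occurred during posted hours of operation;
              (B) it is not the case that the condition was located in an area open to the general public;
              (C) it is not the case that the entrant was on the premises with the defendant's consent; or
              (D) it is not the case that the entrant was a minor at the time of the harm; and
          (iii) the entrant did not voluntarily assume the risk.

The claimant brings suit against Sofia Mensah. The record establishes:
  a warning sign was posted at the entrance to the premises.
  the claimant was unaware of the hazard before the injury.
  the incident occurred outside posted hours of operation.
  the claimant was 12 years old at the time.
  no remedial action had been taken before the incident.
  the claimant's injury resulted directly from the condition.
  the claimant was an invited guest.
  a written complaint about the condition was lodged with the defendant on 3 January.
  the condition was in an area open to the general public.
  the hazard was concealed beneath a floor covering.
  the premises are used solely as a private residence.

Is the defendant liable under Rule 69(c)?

(a) proximate cause — holds.
(b) complaint lodged — satisfied.
So (1) is satisfied (T OR T).
(a) commercial use — not satisfied.
(A) no remedial action — satisfied.
(B) not open/obvious — holds.
So (i) is satisfied (T OR T).
(A) during posted hours — not satisfied.
(B) not (public area) — not met.
(C) not (consent to enter) — fails.
(D) not (entrant a minor) — not met.
(ii) = F OR F OR F OR F = false.
(iii) no assumed risk — holds.
(b): T AND F AND T → false.
(2) = F OR F = false.
Overall = T AND F = false.

No — not liable.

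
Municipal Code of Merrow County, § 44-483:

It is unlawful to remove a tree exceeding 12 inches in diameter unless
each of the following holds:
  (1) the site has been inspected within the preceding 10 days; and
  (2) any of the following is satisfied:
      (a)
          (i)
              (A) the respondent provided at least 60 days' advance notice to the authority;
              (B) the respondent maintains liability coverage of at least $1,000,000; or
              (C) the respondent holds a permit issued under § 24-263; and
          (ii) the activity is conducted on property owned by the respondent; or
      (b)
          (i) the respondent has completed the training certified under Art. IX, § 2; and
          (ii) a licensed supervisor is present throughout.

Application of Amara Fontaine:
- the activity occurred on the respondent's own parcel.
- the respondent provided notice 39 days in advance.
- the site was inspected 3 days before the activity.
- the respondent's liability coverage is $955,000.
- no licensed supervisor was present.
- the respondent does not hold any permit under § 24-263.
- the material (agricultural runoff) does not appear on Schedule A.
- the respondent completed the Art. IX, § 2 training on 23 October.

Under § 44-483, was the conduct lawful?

(1) site inspected — met.
(A) ≥60 days' notice — not satisfied.
(B) coverage ≥ $1,000,000 — fails.
(C) holds permit — not met.
(i): F OR F OR F → false.
(ii) own property — satisfied.
(a): F AND T → false.
(i) training certified — met.
(ii) supervisor present — fails.
So (b) is not satisfied (T AND F).
So (2) is not satisfied (F OR F).
Overall: T AND F → false.

No — unlawful.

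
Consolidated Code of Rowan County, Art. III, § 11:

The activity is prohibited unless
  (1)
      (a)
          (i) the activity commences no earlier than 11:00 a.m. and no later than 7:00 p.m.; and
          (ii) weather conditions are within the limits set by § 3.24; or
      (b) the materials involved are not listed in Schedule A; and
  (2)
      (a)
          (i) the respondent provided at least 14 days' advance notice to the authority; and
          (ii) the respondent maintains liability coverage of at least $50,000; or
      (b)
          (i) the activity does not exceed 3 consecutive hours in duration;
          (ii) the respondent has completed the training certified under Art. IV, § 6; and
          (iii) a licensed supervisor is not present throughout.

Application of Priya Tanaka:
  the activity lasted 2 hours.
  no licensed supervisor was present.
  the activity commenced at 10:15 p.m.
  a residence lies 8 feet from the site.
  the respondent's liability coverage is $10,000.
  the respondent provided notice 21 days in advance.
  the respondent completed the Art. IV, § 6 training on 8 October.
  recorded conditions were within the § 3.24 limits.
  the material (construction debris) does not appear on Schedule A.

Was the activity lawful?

(i) start within hours — not satisfied.
(ii) weather ok — satisfied.
(a): F AND T → false.
(b) not (Schedule A material) — met.
(1) = F OR T = true.
(i) ≥14 days' notice — satisfied.
(ii) coverage ≥ $50,000 — fails.
(a) = T AND F = false.
(i) ≤ 3 hrs duration — satisfied.
(ii) training certified — satisfied.
(iii) not (supervisor present) — holds.
(b): T AND T AND T → true.
(2) = F OR T = true.
Overall = T AND T = true.

Yes — lawful.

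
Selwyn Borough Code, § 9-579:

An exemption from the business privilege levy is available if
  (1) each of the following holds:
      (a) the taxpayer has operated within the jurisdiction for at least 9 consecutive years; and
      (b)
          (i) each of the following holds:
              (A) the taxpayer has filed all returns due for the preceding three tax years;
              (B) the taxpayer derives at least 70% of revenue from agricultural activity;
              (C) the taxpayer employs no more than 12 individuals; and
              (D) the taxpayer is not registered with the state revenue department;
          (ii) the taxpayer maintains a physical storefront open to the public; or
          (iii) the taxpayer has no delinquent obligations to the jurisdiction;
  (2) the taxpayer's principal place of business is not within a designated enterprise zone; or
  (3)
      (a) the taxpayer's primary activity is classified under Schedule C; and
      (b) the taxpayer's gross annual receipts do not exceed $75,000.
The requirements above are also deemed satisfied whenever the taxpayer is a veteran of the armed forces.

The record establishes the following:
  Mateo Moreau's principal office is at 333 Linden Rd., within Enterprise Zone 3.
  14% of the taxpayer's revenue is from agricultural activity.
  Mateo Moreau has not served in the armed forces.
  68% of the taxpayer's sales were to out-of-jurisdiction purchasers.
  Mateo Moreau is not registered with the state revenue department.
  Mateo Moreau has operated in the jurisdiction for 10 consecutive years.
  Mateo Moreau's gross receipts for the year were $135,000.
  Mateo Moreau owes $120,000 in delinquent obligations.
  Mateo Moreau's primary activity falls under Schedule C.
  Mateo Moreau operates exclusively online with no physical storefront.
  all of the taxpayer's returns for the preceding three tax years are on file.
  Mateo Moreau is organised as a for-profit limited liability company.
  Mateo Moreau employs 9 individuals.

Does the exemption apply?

No — not exempt.

(a) ≥ 9 yrs in jurisdiction — holds.
(A) returns current — satisfied.
(B) ≥70% agricultural — fails.
(C) ≤ 12 employees — met.
(D) not (state-registered) — satisfied.
(i): T AND F AND T AND T → false.
(ii) has storefront — fails.
(iii) no delinquency — not satisfied.
So (b) is not satisfied (F OR F OR F).
(1) = T AND F = false.
(2) not (in enterprise zone) — not satisfied.
(a) Schedule C activity — holds.
(b) receipts ≤ $75,000 — fails.
(3) = T AND F = false.
So Overall is not satisfied (F OR F OR F).
Exception (veteran) — not satisfied.
Result: main false OR exception false → false.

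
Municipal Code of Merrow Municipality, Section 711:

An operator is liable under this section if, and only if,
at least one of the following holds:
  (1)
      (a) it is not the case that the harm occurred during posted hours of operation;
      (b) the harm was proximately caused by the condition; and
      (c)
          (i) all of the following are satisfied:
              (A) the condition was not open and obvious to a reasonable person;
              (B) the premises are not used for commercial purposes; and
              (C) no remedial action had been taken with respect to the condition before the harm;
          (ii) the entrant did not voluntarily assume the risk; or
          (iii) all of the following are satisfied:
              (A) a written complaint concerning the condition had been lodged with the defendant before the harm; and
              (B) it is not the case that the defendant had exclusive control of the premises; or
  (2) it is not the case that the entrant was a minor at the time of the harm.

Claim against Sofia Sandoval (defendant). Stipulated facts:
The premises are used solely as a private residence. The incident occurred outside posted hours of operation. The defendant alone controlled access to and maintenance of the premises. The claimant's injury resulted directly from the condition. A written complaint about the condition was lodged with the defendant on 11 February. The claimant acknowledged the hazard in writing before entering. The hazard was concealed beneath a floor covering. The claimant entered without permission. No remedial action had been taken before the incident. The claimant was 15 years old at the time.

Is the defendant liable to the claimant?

Yes — liable.

(a) not (during posted hours) — satisfied.
(b) proximate cause — holds.
(A) not open/obvious — holds.
(B) not (commercial use) — holds.
(C) no remedial action — satisfied.
(i): T AND T AND T → true.
(ii) no assumed risk — not met.
(A) complaint lodged — holds.
(B) not (exclusive control) — fails.
(iii) = T AND F = false.
(c): T OR F OR F → true.
(1): T AND T AND T → true.
(2) not (entrant a minor) — not satisfied.
So Overall is satisfied (T OR F).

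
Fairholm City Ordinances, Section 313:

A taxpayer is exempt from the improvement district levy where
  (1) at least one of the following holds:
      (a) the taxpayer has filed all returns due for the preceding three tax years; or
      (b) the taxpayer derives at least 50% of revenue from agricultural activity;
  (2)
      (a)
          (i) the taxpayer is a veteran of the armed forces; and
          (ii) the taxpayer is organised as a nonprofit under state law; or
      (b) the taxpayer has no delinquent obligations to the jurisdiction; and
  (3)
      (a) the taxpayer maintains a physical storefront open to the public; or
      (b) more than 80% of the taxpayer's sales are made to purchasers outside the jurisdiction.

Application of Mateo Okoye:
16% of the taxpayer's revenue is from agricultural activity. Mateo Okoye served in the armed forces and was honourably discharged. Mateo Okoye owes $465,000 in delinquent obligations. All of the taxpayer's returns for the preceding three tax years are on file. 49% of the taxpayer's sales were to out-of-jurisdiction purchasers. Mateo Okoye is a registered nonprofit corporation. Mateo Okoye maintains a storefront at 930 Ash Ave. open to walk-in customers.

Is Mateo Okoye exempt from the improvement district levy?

Yes — exempt.

(a) returns current — met.
(b) ≥50% agricultural — not met.
So (1) is satisfied (T OR F).
(i) veteran — met.
(ii) nonprofit — holds.
So (a) is satisfied (T AND T).
(b) no delinquency — not met.
(2): T OR F → true.
(a) has storefront — satisfied.
(b) >80% out-of-jur. sales — not met.
So (3) is satisfied (T OR F).
So Overall is satisfied (T AND T AND T).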